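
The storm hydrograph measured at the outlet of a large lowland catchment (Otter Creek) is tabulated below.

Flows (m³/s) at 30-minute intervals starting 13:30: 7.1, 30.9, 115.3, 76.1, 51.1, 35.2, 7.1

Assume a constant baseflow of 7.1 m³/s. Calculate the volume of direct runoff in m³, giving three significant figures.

V ≈ 4.92 × 10^5 m³

Direct-runoff ordinates (Q − Q_b): 0.0, 23.8, 108.2, 69.0, 44.0, 28.1, 0.0 m³/s.
ΣQ_DR = 273.1 m³/s.
With Δt = 0.5 h = 1800 s, V = ΣQ_DR · Δt = 273.1 × 1800 = 4.92 × 10^5 m³.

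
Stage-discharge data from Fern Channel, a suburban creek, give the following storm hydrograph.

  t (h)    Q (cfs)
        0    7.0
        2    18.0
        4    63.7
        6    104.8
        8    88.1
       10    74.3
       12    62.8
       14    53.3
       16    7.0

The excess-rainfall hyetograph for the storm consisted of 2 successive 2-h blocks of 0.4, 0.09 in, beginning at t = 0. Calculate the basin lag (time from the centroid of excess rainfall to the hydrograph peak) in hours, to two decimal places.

t_L ≈ 4.63 h

Centroid of excess rainfall: t_c = Σ P_i·t̄_i / ΣP_i = 1.3673 h (block centres at 1, 3 h).
Hydrograph peak occurs at t = 6 h, so basin lag t_L = 6 − 1.3673 = 4.63 h.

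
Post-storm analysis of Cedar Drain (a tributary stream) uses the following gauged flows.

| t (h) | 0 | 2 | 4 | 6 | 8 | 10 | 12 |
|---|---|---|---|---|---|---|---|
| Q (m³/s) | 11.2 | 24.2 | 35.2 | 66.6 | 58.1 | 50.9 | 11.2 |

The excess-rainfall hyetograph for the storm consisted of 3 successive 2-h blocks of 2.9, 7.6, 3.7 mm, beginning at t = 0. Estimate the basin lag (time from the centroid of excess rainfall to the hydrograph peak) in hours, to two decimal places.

Centroid of excess rainfall: t_c = Σ P_i·t̄_i / ΣP_i = 3.1127 h (block centres at 1, 3, 5 h).
Hydrograph peak occurs at t = 6 h, so basin lag t_L = 6 − 3.1127 = 2.89 h.

t_L ≈ 2.89 h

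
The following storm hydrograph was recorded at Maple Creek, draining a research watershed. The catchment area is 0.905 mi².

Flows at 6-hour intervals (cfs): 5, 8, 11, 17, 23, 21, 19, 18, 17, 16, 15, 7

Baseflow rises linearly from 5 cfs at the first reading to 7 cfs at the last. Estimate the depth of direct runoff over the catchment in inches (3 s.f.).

Direct runoff: 0.00, 2.82, 5.64, 11.45, 17.27, 15.09, 12.91, 11.73, 10.55, 9.36, 8.18, 0.00 cfs; ΣQ_DR = 105.0 cfs.
V = ΣQ_DR · Δt = 105.0 × 21600 s = 2.268 × 10^6 ft³.
Over A = 0.905 mi², depth = V / A = 1.08 in.

d ≈ 1.08 in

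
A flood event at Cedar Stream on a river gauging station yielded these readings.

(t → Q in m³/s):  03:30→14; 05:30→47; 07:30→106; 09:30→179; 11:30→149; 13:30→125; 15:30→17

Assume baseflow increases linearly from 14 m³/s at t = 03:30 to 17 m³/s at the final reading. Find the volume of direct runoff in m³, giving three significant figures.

Direct-runoff ordinates (Q − Q_b): 0.00, 32.50, 91.00, 163.50, 133.00, 108.50, 0.00 m³/s.
ΣQ_DR = 528.5 m³/s.
With Δt = 2 h = 7200 s, V = ΣQ_DR · Δt = 528.5 × 7200 = 3.81 × 10^6 m³.

V ≈ 3.81 × 10^6 m³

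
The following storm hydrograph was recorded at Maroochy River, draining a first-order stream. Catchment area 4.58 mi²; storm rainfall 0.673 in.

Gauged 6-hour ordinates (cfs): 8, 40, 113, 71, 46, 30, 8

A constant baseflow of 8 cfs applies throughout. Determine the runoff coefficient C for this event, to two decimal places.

ΣQ_DR = 260.0 cfs; V = ΣQ_DR·Δt = 5.616 × 10^6 ft³.
Runoff depth d = V / A = 0.5278 in.
C = d / P = 0.5278 / 0.673 = 0.78.

C ≈ 0.78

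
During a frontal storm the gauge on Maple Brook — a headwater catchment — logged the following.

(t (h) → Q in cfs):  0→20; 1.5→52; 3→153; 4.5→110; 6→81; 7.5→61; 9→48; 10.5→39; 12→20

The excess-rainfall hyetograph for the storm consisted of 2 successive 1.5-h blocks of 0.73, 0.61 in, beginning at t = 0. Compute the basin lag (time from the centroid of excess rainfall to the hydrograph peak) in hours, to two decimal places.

Centroid of excess rainfall: t_c = Σ P_i·t̄_i / ΣP_i = 1.4328 h (block centres at 0.75, 2.25 h).
Hydrograph peak occurs at t = 3 h, so basin lag t_L = 3 − 1.4328 = 1.57 h.

t_L ≈ 1.57 h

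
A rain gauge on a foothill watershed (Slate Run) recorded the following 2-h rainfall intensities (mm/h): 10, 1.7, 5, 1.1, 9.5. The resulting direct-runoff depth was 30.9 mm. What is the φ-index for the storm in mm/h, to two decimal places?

Only the 3 blocks with intensity above φ contribute runoff: 10, 5, 9.5 mm/h.
Σ(I−φ)·Δt = d  ⇒  (10+5+9.5 − 3φ)·2 = 30.9
φ = (24.50 − 30.9/2) / 3 = 3.02 mm/h.

φ ≈ 3.02 mm/h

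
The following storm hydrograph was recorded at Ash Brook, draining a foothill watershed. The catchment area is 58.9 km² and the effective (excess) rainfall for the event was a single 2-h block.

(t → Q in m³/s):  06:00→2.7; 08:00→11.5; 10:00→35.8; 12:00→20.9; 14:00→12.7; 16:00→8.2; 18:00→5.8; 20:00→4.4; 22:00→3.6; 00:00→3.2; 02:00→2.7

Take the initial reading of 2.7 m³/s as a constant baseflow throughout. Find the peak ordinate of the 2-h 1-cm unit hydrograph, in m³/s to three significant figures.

U_p ≈ 33.1 m³/s

Direct runoff: 0.0, 8.8, 33.1, 18.2, 10.0, 5.5, 3.1, 1.7, 0.9, 0.5, 0.0 m³/s; ΣQ_DR = 81.80 m³/s, peak = 33.1 m³/s.
Runoff depth d = ΣQ_DR·Δt / A = 81.80 × 7200 / (58.9 km²) = 9.999 mm.
The 1-cm UH is the DRH scaled by (10 mm)/d, so U_p = 33.1 × 10/9.999 = 33.1 m³/s.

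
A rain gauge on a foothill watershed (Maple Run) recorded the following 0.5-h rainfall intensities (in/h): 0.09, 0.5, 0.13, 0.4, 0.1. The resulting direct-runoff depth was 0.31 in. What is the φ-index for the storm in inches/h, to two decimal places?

Only the 2 blocks with intensity above φ contribute runoff: 0.5, 0.4 in/h.
Σ(I−φ)·Δt = d  ⇒  (0.5+0.4 − 2φ)·0.5 = 0.31
φ = (0.9000 − 0.31/0.5) / 2 = 0.14 in/h.

φ ≈ 0.14 in/h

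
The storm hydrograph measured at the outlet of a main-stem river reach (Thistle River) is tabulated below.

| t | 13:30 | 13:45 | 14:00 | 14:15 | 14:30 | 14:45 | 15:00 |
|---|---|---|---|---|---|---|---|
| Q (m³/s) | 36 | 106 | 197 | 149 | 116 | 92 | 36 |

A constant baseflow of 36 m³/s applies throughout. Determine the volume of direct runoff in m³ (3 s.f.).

Direct-runoff ordinates (Q − Q_b): 0.0, 70.0, 161.0, 113.0, 80.0, 56.0, 0.0 m³/s.
ΣQ_DR = 480.0 m³/s.
With Δt = 0.25 h = 900 s, V = ΣQ_DR · Δt = 480.0 × 900 = 4.32 × 10^5 m³.

V ≈ 4.32 × 10^5 m³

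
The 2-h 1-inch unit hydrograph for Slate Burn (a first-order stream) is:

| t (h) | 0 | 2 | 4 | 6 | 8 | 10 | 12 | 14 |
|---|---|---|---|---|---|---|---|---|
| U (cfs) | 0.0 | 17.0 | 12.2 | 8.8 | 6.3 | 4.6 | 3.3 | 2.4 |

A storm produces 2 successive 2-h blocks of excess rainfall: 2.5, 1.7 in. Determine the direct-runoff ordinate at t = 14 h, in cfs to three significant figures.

Q ≈ 11.6 cfs

By discrete convolution, Q_j = Σ (P_i / 1 in) · U_{j−i}.
At t = 14 h (j=7): Q = (2.5/1)·2.4 + (1.7/1)·3.3 = 11.6 cfs.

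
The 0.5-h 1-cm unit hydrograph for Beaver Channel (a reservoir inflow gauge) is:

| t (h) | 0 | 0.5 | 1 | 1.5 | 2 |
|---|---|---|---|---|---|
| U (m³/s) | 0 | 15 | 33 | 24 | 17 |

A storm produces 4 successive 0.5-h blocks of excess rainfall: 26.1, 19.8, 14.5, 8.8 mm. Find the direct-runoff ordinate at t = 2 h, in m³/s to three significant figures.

By discrete convolution, Q_j = Σ (P_i / 10 mm) · U_{j−i}.
At t = 2 h (j=4): Q = (26.1/10)·17 + (19.8/10)·24 + (14.5/10)·33 + (8.8/10)·15 = 153 m³/s.

Q ≈ 153 m³/s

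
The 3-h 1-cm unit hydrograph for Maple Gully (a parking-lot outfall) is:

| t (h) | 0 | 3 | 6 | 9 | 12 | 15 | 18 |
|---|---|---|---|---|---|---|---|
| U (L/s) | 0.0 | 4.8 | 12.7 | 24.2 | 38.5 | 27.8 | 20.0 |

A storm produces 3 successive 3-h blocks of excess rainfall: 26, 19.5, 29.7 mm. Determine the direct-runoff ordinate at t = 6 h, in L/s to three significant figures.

Q ≈ 42.4 L/s

By discrete convolution, Q_j = Σ (P_i / 10 mm) · U_{j−i}.
At t = 6 h (j=2): Q = (26/10)·12.7 + (19.5/10)·4.8 + (29.7/10)·0.0 = 42.4 L/s.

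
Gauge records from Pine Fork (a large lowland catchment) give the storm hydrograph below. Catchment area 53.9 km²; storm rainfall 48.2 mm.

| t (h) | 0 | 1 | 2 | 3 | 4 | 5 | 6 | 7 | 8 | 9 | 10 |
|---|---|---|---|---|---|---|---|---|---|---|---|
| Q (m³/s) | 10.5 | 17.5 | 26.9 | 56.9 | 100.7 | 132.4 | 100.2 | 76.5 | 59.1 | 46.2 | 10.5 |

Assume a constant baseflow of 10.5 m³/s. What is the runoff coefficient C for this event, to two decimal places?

ΣQ_DR = 521.9 m³/s; V = ΣQ_DR·Δt = 1.879 × 10^6 m³.
Runoff depth d = V / A = 34.86 mm.
C = d / P = 34.86 / 48.2 = 0.72.

C ≈ 0.72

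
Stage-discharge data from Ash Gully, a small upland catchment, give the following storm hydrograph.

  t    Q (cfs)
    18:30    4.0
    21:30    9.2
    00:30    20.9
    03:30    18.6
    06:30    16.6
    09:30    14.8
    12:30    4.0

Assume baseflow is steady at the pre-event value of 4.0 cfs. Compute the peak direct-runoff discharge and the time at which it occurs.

Q_p = 16.9 cfs at t = 00:30

Subtracting baseflow gives direct-runoff ordinates: 0.0, 5.2, 16.9, 14.6, 12.6, 10.8, 0.0 cfs.
The maximum is 16.9 cfs, occurring at the reading for t = 00:30.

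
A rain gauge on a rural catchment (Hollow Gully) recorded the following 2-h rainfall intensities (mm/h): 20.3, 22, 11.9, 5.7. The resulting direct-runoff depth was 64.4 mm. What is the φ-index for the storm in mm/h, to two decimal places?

φ ≈ 7.33 mm/h

Only the 3 blocks with intensity above φ contribute runoff: 20.3, 22, 11.9 mm/h.
Σ(I−φ)·Δt = d  ⇒  (20.3+22+11.9 − 3φ)·2 = 64.4
φ = (54.20 − 64.4/2) / 3 = 7.33 mm/h.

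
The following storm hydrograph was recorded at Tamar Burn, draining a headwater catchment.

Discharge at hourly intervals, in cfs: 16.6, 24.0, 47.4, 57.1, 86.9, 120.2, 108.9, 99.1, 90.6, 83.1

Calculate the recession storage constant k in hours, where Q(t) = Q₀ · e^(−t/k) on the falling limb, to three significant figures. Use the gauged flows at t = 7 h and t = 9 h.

k ≈ 11.4 h

On the falling limb, Q drops from 99.1 to 83.1 cfs between t = 7 h and t = 9 h (Δt = 2 h).
k = −Δt / ln(Q₂/Q₁) = −2 / ln(83.1/99.1) = 11.4 h.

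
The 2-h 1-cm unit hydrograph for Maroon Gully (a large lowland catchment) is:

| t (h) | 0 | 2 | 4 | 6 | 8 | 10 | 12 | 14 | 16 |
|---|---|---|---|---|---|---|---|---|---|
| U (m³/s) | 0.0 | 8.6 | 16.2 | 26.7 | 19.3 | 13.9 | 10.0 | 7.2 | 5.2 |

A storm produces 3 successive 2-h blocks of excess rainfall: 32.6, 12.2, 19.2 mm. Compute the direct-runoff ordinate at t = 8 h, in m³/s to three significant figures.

Q ≈ 127 m³/s

By discrete convolution, Q_j = Σ (P_i / 10 mm) · U_{j−i}.
At t = 8 h (j=4): Q = (32.6/10)·19.3 + (12.2/10)·26.7 + (19.2/10)·16.2 = 127 m³/s.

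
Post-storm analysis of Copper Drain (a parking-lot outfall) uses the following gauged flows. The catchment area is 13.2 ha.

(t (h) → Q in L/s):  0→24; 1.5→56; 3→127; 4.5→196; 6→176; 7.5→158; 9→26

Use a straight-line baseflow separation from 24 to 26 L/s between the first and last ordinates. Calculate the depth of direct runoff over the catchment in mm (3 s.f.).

d ≈ 24.1 mm

Direct runoff: 0.00, 31.67, 102.33, 171.00, 150.67, 132.33, 0.00 L/s; ΣQ_DR = 588.0 L/s.
V = ΣQ_DR · Δt = 588.0 × 5400 s = 3.175 × 10^6 L.
Over A = 13.2 ha, depth = V / A = 24.1 mm.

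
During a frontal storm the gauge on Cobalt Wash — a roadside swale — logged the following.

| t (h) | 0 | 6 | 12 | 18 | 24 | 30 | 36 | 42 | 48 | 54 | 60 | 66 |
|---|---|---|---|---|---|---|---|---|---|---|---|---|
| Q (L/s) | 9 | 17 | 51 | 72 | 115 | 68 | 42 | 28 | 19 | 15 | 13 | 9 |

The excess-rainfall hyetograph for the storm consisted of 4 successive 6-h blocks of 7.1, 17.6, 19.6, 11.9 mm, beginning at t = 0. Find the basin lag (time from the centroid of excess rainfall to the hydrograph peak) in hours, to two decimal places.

t_L ≈ 11.12 h

Centroid of excess rainfall: t_c = Σ P_i·t̄_i / ΣP_i = 12.8754 h (block centres at 3, 9, 15, 21 h).
Hydrograph peak occurs at t = 24 h, so basin lag t_L = 24 − 12.8754 = 11.12 h.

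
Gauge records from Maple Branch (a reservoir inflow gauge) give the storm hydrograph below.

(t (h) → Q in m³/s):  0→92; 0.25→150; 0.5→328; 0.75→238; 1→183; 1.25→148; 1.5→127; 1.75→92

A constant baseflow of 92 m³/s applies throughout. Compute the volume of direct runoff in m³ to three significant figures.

Direct-runoff ordinates (Q − Q_b): 0.0, 58.0, 236.0, 146.0, 91.0, 56.0, 35.0, 0.0 m³/s.
ΣQ_DR = 622.0 m³/s.
With Δt = 0.25 h = 900 s, V = ΣQ_DR · Δt = 622.0 × 900 = 5.60 × 10^5 m³.

V ≈ 5.60 × 10^5 m³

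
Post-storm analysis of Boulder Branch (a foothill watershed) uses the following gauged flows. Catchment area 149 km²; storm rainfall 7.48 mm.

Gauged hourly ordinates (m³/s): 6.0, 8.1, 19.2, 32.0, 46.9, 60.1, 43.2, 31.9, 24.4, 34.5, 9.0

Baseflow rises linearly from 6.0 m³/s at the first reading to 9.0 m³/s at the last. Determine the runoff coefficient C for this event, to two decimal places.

C ≈ 0.75

ΣQ_DR = 232.8 m³/s; V = ΣQ_DR·Δt = 8.381 × 10^5 m³.
Runoff depth d = V / A = 5.625 mm.
C = d / P = 5.625 / 7.48 = 0.75.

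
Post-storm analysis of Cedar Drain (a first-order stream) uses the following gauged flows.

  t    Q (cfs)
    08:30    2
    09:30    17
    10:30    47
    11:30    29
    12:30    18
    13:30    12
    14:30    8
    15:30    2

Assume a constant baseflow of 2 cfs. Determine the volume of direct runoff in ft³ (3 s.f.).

Direct-runoff ordinates (Q − Q_b): 0.0, 15.0, 45.0, 27.0, 16.0, 10.0, 6.0, 0.0 cfs.
ΣQ_DR = 119.0 cfs.
With Δt = 1 h = 3600 s, V = ΣQ_DR · Δt = 119.0 × 3600 = 4.28 × 10^5 ft³.

V ≈ 4.28 × 10^5 ft³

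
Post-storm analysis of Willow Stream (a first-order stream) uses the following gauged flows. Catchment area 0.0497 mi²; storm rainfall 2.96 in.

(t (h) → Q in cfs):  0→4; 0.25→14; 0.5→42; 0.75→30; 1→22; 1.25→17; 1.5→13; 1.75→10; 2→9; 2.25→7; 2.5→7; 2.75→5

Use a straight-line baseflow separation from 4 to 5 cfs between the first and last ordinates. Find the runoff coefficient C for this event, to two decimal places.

C ≈ 0.33

ΣQ_DR = 126.0 cfs; V = ΣQ_DR·Δt = 1.134 × 10^5 ft³.
Runoff depth d = V / A = 0.9821 in.
C = d / P = 0.9821 / 2.96 = 0.33.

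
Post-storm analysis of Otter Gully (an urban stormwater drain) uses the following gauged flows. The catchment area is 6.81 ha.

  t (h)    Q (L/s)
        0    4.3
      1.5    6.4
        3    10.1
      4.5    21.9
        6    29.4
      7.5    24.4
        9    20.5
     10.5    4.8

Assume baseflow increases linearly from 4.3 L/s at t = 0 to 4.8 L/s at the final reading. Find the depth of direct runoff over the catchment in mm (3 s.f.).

d ≈ 6.77 mm

Direct runoff: 0.00, 2.03, 5.66, 17.39, 24.81, 19.74, 15.77, 0.00 L/s; ΣQ_DR = 85.40 L/s.
V = ΣQ_DR · Δt = 85.40 × 5400 s = 4.612 × 10^5 L.
Over A = 6.81 ha, depth = V / A = 6.77 mm.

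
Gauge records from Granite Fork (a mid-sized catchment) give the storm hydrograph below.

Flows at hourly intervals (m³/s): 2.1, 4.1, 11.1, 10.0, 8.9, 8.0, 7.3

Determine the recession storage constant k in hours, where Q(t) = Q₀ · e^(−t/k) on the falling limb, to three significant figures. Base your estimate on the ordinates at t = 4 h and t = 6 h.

k ≈ 10.1 h

On the falling limb, Q drops from 8.9 to 7.3 m³/s between t = 4 h and t = 6 h (Δt = 2 h).
k = −Δt / ln(Q₂/Q₁) = −2 / ln(7.3/8.9) = 10.1 h.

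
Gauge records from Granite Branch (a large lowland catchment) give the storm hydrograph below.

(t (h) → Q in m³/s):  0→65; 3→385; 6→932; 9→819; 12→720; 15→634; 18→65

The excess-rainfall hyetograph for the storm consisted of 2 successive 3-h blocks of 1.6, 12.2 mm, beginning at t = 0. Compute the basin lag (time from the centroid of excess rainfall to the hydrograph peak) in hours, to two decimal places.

t_L ≈ 1.85 h

Centroid of excess rainfall: t_c = Σ P_i·t̄_i / ΣP_i = 4.1522 h (block centres at 1.5, 4.5 h).
Hydrograph peak occurs at t = 6 h, so basin lag t_L = 6 − 4.1522 = 1.85 h.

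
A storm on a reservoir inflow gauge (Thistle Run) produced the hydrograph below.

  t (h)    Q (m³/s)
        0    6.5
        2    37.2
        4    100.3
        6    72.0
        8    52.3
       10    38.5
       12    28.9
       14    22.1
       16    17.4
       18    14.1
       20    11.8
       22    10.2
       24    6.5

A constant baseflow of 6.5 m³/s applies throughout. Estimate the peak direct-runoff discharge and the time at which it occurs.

Q_p = 93.8 m³/s at t = 4 h

Subtracting baseflow gives direct-runoff ordinates: 0.0, 30.7, 93.8, 65.5, 45.8, 32.0, 22.4, 15.6, 10.9, 7.6, 5.3, 3.7, 0.0 m³/s.
The maximum is 93.8 m³/s, occurring at the reading for t = 4 h.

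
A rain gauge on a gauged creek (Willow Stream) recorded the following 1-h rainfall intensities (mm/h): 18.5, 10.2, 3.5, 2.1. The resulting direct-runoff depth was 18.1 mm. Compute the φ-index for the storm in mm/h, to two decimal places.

Only the 2 blocks with intensity above φ contribute runoff: 18.5, 10.2 mm/h.
Σ(I−φ)·Δt = d  ⇒  (18.5+10.2 − 2φ)·1 = 18.1
φ = (28.70 − 18.1/1) / 2 = 5.30 mm/h.

φ ≈ 5.30 mm/h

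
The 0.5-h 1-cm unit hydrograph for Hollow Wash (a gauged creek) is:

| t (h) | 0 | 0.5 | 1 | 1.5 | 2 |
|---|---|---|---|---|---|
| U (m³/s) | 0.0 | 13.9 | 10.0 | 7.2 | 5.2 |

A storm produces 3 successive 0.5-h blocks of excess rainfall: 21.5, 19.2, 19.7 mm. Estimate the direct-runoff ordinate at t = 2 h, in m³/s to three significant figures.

By discrete convolution, Q_j = Σ (P_i / 10 mm) · U_{j−i}.
At t = 2 h (j=4): Q = (21.5/10)·5.2 + (19.2/10)·7.2 + (19.7/10)·10.0 = 44.7 m³/s.

Q ≈ 44.7 m³/s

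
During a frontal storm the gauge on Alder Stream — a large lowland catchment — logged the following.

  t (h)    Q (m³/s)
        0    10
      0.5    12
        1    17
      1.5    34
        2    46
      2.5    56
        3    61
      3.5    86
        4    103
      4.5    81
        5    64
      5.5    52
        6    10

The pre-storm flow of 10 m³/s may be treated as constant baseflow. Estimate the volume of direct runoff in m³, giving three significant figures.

Direct-runoff ordinates (Q − Q_b): 0.0, 2.0, 7.0, 24.0, 36.0, 46.0, 51.0, 76.0, 93.0, 71.0, 54.0, 42.0, 0.0 m³/s.
ΣQ_DR = 502.0 m³/s.
With Δt = 0.5 h = 1800 s, V = ΣQ_DR · Δt = 502.0 × 1800 = 9.04 × 10^5 m³.

V ≈ 9.04 × 10^5 m³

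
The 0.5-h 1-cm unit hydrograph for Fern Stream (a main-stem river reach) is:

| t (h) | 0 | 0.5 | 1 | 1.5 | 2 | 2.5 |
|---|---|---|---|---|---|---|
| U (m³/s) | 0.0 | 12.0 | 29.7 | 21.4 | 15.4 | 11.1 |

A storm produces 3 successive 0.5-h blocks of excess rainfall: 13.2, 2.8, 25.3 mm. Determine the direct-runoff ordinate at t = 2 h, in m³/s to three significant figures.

By discrete convolution, Q_j = Σ (P_i / 10 mm) · U_{j−i}.
At t = 2 h (j=4): Q = (13.2/10)·15.4 + (2.8/10)·21.4 + (25.3/10)·29.7 = 101 m³/s.

Q ≈ 101 m³/s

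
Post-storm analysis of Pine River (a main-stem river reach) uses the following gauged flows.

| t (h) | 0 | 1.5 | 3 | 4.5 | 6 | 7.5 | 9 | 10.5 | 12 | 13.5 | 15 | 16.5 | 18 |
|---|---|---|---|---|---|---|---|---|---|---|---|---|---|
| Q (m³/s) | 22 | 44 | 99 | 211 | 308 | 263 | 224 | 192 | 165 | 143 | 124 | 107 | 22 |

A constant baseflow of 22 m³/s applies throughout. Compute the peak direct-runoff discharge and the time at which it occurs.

Q_p = 286.0 m³/s at t = 6 h

Subtracting baseflow gives direct-runoff ordinates: 0.0, 22.0, 77.0, 189.0, 286.0, 241.0, 202.0, 170.0, 143.0, 121.0, 102.0, 85.0, 0.0 m³/s.
The maximum is 286.0 m³/s, occurring at the reading for t = 6 h.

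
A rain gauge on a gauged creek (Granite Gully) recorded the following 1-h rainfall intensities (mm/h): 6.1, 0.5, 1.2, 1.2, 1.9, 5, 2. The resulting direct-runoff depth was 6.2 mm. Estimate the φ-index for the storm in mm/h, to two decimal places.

φ ≈ 2.45 mm/h

Only the 2 blocks with intensity above φ contribute runoff: 6.1, 5 mm/h.
Σ(I−φ)·Δt = d  ⇒  (6.1+5 − 2φ)·1 = 6.2
φ = (11.10 − 6.2/1) / 2 = 2.45 mm/h.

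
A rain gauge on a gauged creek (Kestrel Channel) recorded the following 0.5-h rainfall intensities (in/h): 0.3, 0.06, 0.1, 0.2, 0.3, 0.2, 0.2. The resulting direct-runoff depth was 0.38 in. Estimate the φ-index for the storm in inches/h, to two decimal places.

φ ≈ 0.09 in/h

Only the 6 blocks with intensity above φ contribute runoff: 0.3, 0.1, 0.2, 0.3, 0.2, 0.2 in/h.
Σ(I−φ)·Δt = d  ⇒  (0.3+0.1+0.2+0.3+0.2+0.2 − 6φ)·0.5 = 0.38
φ = (1.300 − 0.38/0.5) / 6 = 0.09 in/h.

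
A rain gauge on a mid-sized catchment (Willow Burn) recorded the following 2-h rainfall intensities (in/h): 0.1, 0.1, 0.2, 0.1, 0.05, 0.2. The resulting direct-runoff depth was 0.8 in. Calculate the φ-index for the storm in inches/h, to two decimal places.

φ ≈ 0.06 in/h

Only the 5 blocks with intensity above φ contribute runoff: 0.1, 0.1, 0.2, 0.1, 0.2 in/h.
Σ(I−φ)·Δt = d  ⇒  (0.1+0.1+0.2+0.1+0.2 − 5φ)·2 = 0.8
φ = (0.7000 − 0.8/2) / 5 = 0.06 in/h.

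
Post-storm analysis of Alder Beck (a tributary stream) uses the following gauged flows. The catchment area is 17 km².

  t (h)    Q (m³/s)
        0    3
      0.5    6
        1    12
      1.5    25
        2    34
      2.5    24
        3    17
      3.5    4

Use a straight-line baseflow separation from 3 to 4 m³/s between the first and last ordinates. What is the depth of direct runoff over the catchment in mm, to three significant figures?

d ≈ 10.3 mm

Direct runoff: 0.00, 2.86, 8.71, 21.57, 30.43, 20.29, 13.14, 0.00 m³/s; ΣQ_DR = 97.00 m³/s.
V = ΣQ_DR · Δt = 97.00 × 1800 s = 1.746 × 10^5 m³.
Over A = 17 km², depth = V / A = 10.3 mm.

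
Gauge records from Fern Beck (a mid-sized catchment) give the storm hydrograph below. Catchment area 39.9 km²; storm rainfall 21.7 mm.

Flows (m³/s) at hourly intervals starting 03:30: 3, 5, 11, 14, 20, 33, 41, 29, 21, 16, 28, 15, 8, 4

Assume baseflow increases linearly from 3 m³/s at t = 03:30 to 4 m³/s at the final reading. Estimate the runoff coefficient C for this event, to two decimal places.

ΣQ_DR = 199.0 m³/s; V = ΣQ_DR·Δt = 7.164 × 10^5 m³.
Runoff depth d = V / A = 17.95 mm.
C = d / P = 17.95 / 21.7 = 0.83.

C ≈ 0.83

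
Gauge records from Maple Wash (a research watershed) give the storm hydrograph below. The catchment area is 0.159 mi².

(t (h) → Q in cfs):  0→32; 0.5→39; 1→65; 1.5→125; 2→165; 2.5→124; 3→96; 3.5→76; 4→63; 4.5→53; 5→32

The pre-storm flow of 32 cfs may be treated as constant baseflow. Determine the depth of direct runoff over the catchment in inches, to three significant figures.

Direct runoff: 0.0, 7.0, 33.0, 93.0, 133.0, 92.0, 64.0, 44.0, 31.0, 21.0, 0.0 cfs; ΣQ_DR = 518.0 cfs.
V = ΣQ_DR · Δt = 518.0 × 1800 s = 9.324 × 10^5 ft³.
Over A = 0.159 mi², depth = V / A = 2.52 in.

d ≈ 2.52 in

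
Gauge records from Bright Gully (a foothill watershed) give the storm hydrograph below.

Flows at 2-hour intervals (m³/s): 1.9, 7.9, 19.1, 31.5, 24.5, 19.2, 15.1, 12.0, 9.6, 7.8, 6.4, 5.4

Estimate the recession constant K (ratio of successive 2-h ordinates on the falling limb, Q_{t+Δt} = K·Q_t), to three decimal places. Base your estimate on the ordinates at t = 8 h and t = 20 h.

K ≈ 0.800

Using the recession-limb readings at t = 8 h and t = 20 h: Q falls from 24.5 to 6.4 m³/s over 6 intervals.
K = (Q₂/Q₁)^(1/6) = (6.4/24.5)^(1/6) = 0.800.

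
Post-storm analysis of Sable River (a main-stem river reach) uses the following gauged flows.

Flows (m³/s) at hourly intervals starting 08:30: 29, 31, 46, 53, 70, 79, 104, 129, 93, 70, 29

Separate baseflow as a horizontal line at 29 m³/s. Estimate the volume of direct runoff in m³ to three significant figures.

Direct-runoff ordinates (Q − Q_b): 0.0, 2.0, 17.0, 24.0, 41.0, 50.0, 75.0, 100.0, 64.0, 41.0, 0.0 m³/s.
ΣQ_DR = 414.0 m³/s.
With Δt = 1 h = 3600 s, V = ΣQ_DR · Δt = 414.0 × 3600 = 1.49 × 10^6 m³.

V ≈ 1.49 × 10^6 m³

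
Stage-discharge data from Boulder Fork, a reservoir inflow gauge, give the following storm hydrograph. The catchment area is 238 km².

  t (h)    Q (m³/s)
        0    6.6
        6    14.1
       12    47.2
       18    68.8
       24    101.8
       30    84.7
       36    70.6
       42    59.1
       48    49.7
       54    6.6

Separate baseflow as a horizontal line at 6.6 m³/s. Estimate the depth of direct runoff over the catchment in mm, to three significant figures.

d ≈ 40.2 mm

Direct runoff: 0.0, 7.5, 40.6, 62.2, 95.2, 78.1, 64.0, 52.5, 43.1, 0.0 m³/s; ΣQ_DR = 443.2 m³/s.
V = ΣQ_DR · Δt = 443.2 × 21600 s = 9.573 × 10^6 m³.
Over A = 238 km², depth = V / A = 40.2 mm.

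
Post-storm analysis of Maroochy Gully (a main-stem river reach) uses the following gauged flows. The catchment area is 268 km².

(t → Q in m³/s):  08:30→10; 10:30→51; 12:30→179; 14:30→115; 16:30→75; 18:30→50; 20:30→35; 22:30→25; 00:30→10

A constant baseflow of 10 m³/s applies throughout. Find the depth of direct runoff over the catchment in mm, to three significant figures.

Direct runoff: 0.0, 41.0, 169.0, 105.0, 65.0, 40.0, 25.0, 15.0, 0.0 m³/s; ΣQ_DR = 460.0 m³/s.
V = ΣQ_DR · Δt = 460.0 × 7200 s = 3.312 × 10^6 m³.
Over A = 268 km², depth = V / A = 12.4 mm.

d ≈ 12.4 mm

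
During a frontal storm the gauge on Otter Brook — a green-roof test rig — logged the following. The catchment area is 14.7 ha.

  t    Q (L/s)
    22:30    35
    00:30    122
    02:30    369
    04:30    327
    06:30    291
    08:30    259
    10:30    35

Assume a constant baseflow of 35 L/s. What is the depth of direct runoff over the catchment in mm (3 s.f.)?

d ≈ 58.4 mm

Direct runoff: 0.0, 87.0, 334.0, 292.0, 256.0, 224.0, 0.0 L/s; ΣQ_DR = 1193 L/s.
V = ΣQ_DR · Δt = 1193 × 7200 s = 8.590 × 10^6 L.
Over A = 14.7 ha, depth = V / A = 58.4 mm.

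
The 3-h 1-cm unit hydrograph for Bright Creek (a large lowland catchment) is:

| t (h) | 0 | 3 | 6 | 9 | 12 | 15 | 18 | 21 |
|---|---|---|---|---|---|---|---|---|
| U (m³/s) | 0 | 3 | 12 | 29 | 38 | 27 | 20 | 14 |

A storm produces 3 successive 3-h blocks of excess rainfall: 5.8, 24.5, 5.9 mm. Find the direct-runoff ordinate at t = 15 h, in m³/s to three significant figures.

By discrete convolution, Q_j = Σ (P_i / 10 mm) · U_{j−i}.
At t = 15 h (j=5): Q = (5.8/10)·27 + (24.5/10)·38 + (5.9/10)·29 = 126 m³/s.

Q ≈ 126 m³/s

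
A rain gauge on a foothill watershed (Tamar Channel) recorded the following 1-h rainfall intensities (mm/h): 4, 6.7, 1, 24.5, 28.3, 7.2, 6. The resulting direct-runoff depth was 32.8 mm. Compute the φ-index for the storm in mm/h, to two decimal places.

φ ≈ 10.00 mm/h

Only the 2 blocks with intensity above φ contribute runoff: 24.5, 28.3 mm/h.
Σ(I−φ)·Δt = d  ⇒  (24.5+28.3 − 2φ)·1 = 32.8
φ = (52.80 − 32.8/1) / 2 = 10.00 mm/h.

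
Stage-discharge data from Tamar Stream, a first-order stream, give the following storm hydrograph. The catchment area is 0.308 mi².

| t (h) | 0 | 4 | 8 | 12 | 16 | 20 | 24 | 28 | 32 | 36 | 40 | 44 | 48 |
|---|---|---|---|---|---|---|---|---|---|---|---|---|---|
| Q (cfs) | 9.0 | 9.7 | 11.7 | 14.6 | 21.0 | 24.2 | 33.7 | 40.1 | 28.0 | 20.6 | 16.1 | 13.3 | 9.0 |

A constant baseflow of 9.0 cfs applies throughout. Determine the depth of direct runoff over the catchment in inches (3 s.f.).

Direct runoff: 0.0, 0.7, 2.7, 5.6, 12.0, 15.2, 24.7, 31.1, 19.0, 11.6, 7.1, 4.3, 0.0 cfs; ΣQ_DR = 134.0 cfs.
V = ΣQ_DR · Δt = 134.0 × 14400 s = 1.930 × 10^6 ft³.
Over A = 0.308 mi², depth = V / A = 2.70 in.

d ≈ 2.70 in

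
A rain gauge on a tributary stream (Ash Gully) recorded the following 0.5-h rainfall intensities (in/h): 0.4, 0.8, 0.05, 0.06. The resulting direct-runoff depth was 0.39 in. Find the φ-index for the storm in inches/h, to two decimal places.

φ ≈ 0.21 in/h

Only the 2 blocks with intensity above φ contribute runoff: 0.4, 0.8 in/h.
Σ(I−φ)·Δt = d  ⇒  (0.4+0.8 − 2φ)·0.5 = 0.39
φ = (1.200 − 0.39/0.5) / 2 = 0.21 in/h.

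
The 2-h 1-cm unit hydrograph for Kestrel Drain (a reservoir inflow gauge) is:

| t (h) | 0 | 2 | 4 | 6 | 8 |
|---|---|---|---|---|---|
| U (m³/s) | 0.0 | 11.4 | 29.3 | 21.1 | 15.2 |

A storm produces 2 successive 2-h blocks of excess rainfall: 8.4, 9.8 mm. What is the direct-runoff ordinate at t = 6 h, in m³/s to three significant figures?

By discrete convolution, Q_j = Σ (P_i / 10 mm) · U_{j−i}.
At t = 6 h (j=3): Q = (8.4/10)·21.1 + (9.8/10)·29.3 = 46.4 m³/s.

Q ≈ 46.4 m³/s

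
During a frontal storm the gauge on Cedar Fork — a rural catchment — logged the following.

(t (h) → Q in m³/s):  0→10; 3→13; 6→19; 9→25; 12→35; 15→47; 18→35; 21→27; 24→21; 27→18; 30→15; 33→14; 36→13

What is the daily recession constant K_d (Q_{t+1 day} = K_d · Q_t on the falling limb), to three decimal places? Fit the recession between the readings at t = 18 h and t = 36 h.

Between t = 18 h and t = 36 h the flow falls from 35 to 13 m³/s over 6×3 h = 18 h.
Per-interval ratio K = (13/35)^(1/6) = 0.8478; K_d = K^(24/3) = 0.267.

K_d ≈ 0.267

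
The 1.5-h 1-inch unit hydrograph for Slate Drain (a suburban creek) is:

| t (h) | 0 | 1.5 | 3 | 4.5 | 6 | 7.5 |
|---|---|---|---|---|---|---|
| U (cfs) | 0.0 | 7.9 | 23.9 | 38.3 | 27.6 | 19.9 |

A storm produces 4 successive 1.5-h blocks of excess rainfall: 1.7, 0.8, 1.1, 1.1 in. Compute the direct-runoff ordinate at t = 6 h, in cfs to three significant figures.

Q ≈ 113 cfs

By discrete convolution, Q_j = Σ (P_i / 1 in) · U_{j−i}.
At t = 6 h (j=4): Q = (1.7/1)·27.6 + (0.8/1)·38.3 + (1.1/1)·23.9 + (1.1/1)·7.9 = 113 cfs.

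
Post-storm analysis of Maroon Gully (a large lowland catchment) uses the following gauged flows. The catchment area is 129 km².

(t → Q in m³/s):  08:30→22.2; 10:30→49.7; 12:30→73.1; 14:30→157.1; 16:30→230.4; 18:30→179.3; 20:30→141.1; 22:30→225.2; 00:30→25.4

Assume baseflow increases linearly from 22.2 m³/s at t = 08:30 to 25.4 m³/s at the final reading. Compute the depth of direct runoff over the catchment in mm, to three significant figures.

d ≈ 49.6 mm

Direct runoff: 0.00, 27.10, 50.10, 133.70, 206.60, 155.10, 116.50, 200.20, 0.00 m³/s; ΣQ_DR = 889.3 m³/s.
V = ΣQ_DR · Δt = 889.3 × 7200 s = 6.403 × 10^6 m³.
Over A = 129 km², depth = V / A = 49.6 mm.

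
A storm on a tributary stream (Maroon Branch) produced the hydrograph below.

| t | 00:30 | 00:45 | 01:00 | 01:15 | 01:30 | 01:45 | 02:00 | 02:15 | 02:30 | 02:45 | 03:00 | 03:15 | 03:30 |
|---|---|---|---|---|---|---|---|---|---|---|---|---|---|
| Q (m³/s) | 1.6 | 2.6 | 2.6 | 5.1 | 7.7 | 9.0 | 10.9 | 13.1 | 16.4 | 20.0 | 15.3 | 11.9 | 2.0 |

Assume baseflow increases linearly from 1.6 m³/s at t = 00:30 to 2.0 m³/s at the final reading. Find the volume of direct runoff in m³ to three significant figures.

Direct-runoff ordinates (Q − Q_b): 0.00, 0.97, 0.93, 3.40, 5.97, 7.23, 9.10, 11.27, 14.53, 18.10, 13.37, 9.93, 0.00 m³/s.
ΣQ_DR = 94.80 m³/s.
With Δt = 0.25 h = 900 s, V = ΣQ_DR · Δt = 94.80 × 900 = 85300 m³.

V ≈ 85300 m³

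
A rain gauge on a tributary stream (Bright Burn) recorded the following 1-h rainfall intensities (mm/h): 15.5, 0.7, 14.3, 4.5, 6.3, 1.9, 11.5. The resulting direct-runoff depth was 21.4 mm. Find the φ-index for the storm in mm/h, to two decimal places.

Only the 3 blocks with intensity above φ contribute runoff: 15.5, 14.3, 11.5 mm/h.
Σ(I−φ)·Δt = d  ⇒  (15.5+14.3+11.5 − 3φ)·1 = 21.4
φ = (41.30 − 21.4/1) / 3 = 6.63 mm/h.

φ ≈ 6.63 mm/h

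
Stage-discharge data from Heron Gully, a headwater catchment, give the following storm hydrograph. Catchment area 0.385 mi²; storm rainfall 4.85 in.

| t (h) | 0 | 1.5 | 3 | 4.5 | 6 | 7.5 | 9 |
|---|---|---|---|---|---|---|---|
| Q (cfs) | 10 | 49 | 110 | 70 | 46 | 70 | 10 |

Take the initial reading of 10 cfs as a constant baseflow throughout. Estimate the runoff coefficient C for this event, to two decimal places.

ΣQ_DR = 295.0 cfs; V = ΣQ_DR·Δt = 1.593 × 10^6 ft³.
Runoff depth d = V / A = 1.781 in.
C = d / P = 1.781 / 4.85 = 0.37.

C ≈ 0.37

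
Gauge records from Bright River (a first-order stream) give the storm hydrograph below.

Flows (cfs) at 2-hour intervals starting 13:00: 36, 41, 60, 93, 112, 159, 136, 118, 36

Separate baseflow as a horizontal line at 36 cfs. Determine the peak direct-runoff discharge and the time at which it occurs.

Q_p = 123.0 cfs at t = 23:00

Subtracting baseflow gives direct-runoff ordinates: 0.0, 5.0, 24.0, 57.0, 76.0, 123.0, 100.0, 82.0, 0.0 cfs.
The maximum is 123.0 cfs, occurring at the reading for t = 23:00.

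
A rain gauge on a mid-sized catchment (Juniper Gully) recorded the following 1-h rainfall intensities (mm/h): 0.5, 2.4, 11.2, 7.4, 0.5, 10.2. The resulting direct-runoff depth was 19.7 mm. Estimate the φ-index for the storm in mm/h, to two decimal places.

Only the 3 blocks with intensity above φ contribute runoff: 11.2, 7.4, 10.2 mm/h.
Σ(I−φ)·Δt = d  ⇒  (11.2+7.4+10.2 − 3φ)·1 = 19.7
φ = (28.80 − 19.7/1) / 3 = 3.03 mm/h.

φ ≈ 3.03 mm/h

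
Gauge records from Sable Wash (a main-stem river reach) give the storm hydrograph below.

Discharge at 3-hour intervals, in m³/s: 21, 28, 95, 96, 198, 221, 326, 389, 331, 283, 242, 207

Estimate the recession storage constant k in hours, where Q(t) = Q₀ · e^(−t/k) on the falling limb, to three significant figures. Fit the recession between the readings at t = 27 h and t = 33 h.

On the falling limb, Q drops from 283 to 207 m³/s between t = 27 h and t = 33 h (Δt = 6 h).
k = −Δt / ln(Q₂/Q₁) = −6 / ln(207/283) = 19.2 h.

k ≈ 19.2 h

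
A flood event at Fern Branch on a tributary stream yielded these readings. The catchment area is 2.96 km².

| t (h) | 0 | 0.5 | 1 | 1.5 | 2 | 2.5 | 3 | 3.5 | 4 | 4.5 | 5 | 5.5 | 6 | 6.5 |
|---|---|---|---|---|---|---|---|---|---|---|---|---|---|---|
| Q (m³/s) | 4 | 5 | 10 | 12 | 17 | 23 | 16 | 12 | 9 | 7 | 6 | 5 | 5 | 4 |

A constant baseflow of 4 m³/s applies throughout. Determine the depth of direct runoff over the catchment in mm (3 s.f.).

d ≈ 48.0 mm

Direct runoff: 0.0, 1.0, 6.0, 8.0, 13.0, 19.0, 12.0, 8.0, 5.0, 3.0, 2.0, 1.0, 1.0, 0.0 m³/s; ΣQ_DR = 79.00 m³/s.
V = ΣQ_DR · Δt = 79.00 × 1800 s = 1.422 × 10^5 m³.
Over A = 2.96 km², depth = V / A = 48.0 mm.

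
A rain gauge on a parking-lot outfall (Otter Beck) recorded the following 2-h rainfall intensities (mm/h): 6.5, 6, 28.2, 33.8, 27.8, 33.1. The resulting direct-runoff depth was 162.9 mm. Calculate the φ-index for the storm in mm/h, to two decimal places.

φ ≈ 10.36 mm/h

Only the 4 blocks with intensity above φ contribute runoff: 28.2, 33.8, 27.8, 33.1 mm/h.
Σ(I−φ)·Δt = d  ⇒  (28.2+33.8+27.8+33.1 − 4φ)·2 = 162.9
φ = (122.9 − 162.9/2) / 4 = 10.36 mm/h.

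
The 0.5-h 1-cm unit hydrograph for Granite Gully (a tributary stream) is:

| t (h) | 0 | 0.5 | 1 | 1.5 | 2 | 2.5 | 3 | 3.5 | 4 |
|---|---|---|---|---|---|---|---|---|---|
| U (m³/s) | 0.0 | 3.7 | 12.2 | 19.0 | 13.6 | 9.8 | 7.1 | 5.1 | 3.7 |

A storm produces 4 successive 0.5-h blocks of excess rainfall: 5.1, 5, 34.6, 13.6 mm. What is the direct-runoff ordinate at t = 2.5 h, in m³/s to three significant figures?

By discrete convolution, Q_j = Σ (P_i / 10 mm) · U_{j−i}.
At t = 2.5 h (j=5): Q = (5.1/10)·9.8 + (5/10)·13.6 + (34.6/10)·19.0 + (13.6/10)·12.2 = 94.1 m³/s.

Q ≈ 94.1 m³/s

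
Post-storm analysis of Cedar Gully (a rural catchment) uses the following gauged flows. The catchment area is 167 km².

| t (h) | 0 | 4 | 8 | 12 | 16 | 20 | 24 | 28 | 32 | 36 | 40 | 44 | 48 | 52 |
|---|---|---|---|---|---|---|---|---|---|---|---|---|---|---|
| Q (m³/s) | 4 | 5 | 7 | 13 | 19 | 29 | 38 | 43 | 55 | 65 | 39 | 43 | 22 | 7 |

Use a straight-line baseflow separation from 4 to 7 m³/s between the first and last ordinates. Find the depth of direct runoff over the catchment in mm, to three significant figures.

Direct runoff: 0.00, 0.77, 2.54, 8.31, 14.08, 23.85, 32.62, 37.38, 49.15, 58.92, 32.69, 36.46, 15.23, 0.00 m³/s; ΣQ_DR = 312.0 m³/s.
V = ΣQ_DR · Δt = 312.0 × 14400 s = 4.493 × 10^6 m³.
Over A = 167 km², depth = V / A = 26.9 mm.

d ≈ 26.9 mm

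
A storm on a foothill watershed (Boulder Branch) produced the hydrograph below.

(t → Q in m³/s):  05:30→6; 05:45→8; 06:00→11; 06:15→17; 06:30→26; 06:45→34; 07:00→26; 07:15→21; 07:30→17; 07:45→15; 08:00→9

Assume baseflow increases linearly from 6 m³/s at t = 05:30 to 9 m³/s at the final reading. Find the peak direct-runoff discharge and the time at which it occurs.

Subtracting baseflow gives direct-runoff ordinates: 0.00, 1.70, 4.40, 10.10, 18.80, 26.50, 18.20, 12.90, 8.60, 6.30, 0.00 m³/s.
The maximum is 26.50 m³/s, occurring at the reading for t = 06:45.

Q_p = 26.50 m³/s at t = 06:45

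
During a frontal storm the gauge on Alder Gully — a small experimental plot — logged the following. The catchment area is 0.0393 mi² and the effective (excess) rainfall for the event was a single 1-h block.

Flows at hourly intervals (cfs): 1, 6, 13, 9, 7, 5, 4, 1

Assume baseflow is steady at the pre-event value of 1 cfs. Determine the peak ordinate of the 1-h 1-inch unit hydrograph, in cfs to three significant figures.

U_p ≈ 8.01 cfs

Direct runoff: 0.0, 5.0, 12.0, 8.0, 6.0, 4.0, 3.0, 0.0 cfs; ΣQ_DR = 38.00 cfs, peak = 12.0 cfs.
Runoff depth d = ΣQ_DR·Δt / A = 38.00 × 3600 / (0.0393 mi²) = 1.498 in.
The 1-inch UH is the DRH scaled by (1 in)/d, so U_p = 12.0 × 1/1.498 = 8.01 cfs.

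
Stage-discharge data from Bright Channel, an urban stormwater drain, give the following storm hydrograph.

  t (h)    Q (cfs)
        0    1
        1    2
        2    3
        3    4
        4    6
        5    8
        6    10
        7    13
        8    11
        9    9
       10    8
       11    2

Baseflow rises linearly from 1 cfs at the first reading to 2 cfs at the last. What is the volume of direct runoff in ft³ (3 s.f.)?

V ≈ 2.12 × 10^5 ft³

Direct-runoff ordinates (Q − Q_b): 0.00, 0.91, 1.82, 2.73, 4.64, 6.55, 8.45, 11.36, 9.27, 7.18, 6.09, 0.00 cfs.
ΣQ_DR = 59.00 cfs.
With Δt = 1 h = 3600 s, V = ΣQ_DR · Δt = 59.00 × 3600 = 2.12 × 10^5 ft³.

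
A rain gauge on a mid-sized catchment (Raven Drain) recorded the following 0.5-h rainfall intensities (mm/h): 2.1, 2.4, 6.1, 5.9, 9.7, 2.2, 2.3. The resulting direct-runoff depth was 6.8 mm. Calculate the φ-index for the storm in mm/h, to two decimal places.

Only the 3 blocks with intensity above φ contribute runoff: 6.1, 5.9, 9.7 mm/h.
Σ(I−φ)·Δt = d  ⇒  (6.1+5.9+9.7 − 3φ)·0.5 = 6.8
φ = (21.70 − 6.8/0.5) / 3 = 2.70 mm/h.

φ ≈ 2.70 mm/h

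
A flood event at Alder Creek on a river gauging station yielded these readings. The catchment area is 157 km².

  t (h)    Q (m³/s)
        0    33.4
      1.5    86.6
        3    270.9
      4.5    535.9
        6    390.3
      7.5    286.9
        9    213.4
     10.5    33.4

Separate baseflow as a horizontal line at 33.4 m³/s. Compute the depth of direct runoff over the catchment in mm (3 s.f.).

Direct runoff: 0.0, 53.2, 237.5, 502.5, 356.9, 253.5, 180.0, 0.0 m³/s; ΣQ_DR = 1584 m³/s.
V = ΣQ_DR · Δt = 1584 × 5400 s = 8.551 × 10^6 m³.
Over A = 157 km², depth = V / A = 54.5 mm.

d ≈ 54.5 mm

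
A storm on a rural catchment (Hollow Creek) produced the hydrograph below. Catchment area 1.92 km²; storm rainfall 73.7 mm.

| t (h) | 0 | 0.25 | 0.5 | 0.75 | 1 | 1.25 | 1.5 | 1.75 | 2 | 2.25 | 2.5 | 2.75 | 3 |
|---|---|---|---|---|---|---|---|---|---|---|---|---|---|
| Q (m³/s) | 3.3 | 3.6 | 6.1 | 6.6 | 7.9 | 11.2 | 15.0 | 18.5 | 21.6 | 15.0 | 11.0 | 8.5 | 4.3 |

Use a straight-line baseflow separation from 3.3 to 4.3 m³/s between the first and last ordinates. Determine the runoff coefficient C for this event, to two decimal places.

C ≈ 0.53

ΣQ_DR = 83.20 m³/s; V = ΣQ_DR·Δt = 74880 m³.
Runoff depth d = V / A = 39.00 mm.
C = d / P = 39.00 / 73.7 = 0.53.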